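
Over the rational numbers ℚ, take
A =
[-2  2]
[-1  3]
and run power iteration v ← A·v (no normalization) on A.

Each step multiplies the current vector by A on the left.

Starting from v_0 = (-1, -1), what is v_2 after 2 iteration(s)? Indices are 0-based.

v_2 = (-4, -6)

v_0 = (-1, -1).
v_1 = A·v_0 = (0, -2).
v_2 = A·v_1 = (-4, -6).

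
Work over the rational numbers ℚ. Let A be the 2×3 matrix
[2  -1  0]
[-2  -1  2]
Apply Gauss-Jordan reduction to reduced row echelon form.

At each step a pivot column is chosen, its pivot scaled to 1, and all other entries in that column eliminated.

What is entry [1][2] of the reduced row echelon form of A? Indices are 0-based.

pivot(0,0)=2: scale R0 → (1, -1/2, 0)
  clear (1,0): R1 −= (-2)R0 → (0, -2, 2)
pivot(1,1)=-2: scale R1 → (0, 1, -1)
  clear (0,1): R0 −= (-1/2)R1 → (1, 0, -1/2)

M[1][2] = -1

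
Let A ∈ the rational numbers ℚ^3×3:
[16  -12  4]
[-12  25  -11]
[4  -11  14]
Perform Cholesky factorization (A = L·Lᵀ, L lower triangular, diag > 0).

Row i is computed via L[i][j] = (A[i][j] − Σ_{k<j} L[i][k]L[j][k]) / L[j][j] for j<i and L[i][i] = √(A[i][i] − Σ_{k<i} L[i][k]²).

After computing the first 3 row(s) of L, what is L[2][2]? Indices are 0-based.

L[2][2] = 3

Step 1: L[0][0] = √(16) = 4.
  L[1][0] = (-12) / L[0][0] = -3.
Step 2: L[1][1] = √(16) = 4.
  L[2][0] = (4) / L[0][0] = 1.
  L[2][1] = (-8) / L[1][1] = -2.
Step 3: L[2][2] = √(9) = 3.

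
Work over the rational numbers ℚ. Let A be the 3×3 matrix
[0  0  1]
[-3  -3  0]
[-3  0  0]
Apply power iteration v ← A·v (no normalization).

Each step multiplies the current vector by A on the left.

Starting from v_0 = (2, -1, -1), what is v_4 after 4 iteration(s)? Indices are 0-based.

v_0 = (2, -1, -1).
v_1 = A·v_0 = (-1, -3, -6).
v_2 = A·v_1 = (-6, 12, 3).
v_3 = A·v_2 = (3, -18, 18).
v_4 = A·v_3 = (18, 45, -9).

v_4 = (18, 45, -9)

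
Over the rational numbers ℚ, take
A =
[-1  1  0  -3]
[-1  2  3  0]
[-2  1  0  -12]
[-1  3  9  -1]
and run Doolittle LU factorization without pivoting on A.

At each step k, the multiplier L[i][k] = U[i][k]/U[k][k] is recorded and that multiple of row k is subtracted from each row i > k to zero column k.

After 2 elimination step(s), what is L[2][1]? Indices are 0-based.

Step 1: pivot at (0,0) is -1.
  row1 ← row1 − (1)·row0  ⇒  L[1][0]=1, U row1=(0, 1, 3, 3)
  row2 ← row2 − (2)·row0  ⇒  L[2][0]=2, U row2=(0, -1, 0, -6)
  row3 ← row3 − (1)·row0  ⇒  L[3][0]=1, U row3=(0, 2, 9, 2)
Step 2: pivot at (1,1) is 1.
  row2 ← row2 − (-1)·row1  ⇒  L[2][1]=-1, U row2=(0, 0, 3, -3)
  row3 ← row3 − (2)·row1  ⇒  L[3][1]=2, U row3=(0, 0, 3, -4)

L[2][1] = -1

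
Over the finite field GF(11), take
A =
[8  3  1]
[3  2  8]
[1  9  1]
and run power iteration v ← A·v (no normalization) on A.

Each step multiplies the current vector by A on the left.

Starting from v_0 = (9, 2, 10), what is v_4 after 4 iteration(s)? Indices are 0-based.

v_4 = (7, 9, 1)

v_0 = (9, 2, 10).
v_1 = A·v_0 = (0, 1, 4).
v_2 = A·v_1 = (7, 1, 2).
v_3 = A·v_2 = (6, 6, 7).
v_4 = A·v_3 = (7, 9, 1).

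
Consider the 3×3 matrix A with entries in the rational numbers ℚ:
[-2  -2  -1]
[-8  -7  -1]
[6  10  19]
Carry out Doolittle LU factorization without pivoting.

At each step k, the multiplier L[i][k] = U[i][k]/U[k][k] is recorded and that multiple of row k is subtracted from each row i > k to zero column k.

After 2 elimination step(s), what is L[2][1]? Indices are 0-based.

Step 1: pivot at (0,0) is -2.
  row1 ← row1 − (4)·row0  ⇒  L[1][0]=4, U row1=(0, 1, 3)
  row2 ← row2 − (-3)·row0  ⇒  L[2][0]=-3, U row2=(0, 4, 16)
Step 2: pivot at (1,1) is 1.
  row2 ← row2 − (4)·row1  ⇒  L[2][1]=4, U row2=(0, 0, 4)

L[2][1] = 4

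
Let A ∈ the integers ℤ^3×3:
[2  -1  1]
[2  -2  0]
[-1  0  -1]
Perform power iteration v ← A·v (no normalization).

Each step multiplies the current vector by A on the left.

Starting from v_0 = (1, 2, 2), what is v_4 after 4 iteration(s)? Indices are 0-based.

v_0 = (1, 2, 2).
v_1 = A·v_0 = (2, -2, -3).
v_2 = A·v_1 = (3, 8, 1).
v_3 = A·v_2 = (-1, -10, -4).
v_4 = A·v_3 = (4, 18, 5).

v_4 = (4, 18, 5)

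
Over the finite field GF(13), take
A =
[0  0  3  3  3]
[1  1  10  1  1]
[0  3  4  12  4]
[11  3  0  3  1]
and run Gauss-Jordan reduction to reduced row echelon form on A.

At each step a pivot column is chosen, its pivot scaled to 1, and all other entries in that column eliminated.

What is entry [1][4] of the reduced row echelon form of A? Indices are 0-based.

step 1: exchange rows 0,1
step 1: normalize row 0 (÷1) = (1, 1, 10, 1, 1)
  row 3: subtract 11×row0 = (0, 5, 7, 5, 3)
step 2: exchange rows 1,2
step 2: normalize row 1 (÷3) = (0, 1, 10, 4, 10)
  row 0: subtract 1×row1 = (1, 0, 0, 10, 4)
  row 3: subtract 5×row1 = (0, 0, 9, 11, 5)
step 3: normalize row 2 (÷3) = (0, 0, 1, 1, 1)
  row 1: subtract 10×row2 = (0, 1, 0, 7, 0)
  row 3: subtract 9×row2 = (0, 0, 0, 2, 9)
step 4: normalize row 3 (÷2) = (0, 0, 0, 1, 11)
  row 0: subtract 10×row3 = (1, 0, 0, 0, 11)
  row 1: subtract 7×row3 = (0, 1, 0, 0, 1)
  row 2: subtract 1×row3 = (0, 0, 1, 0, 3)

M[1][4] = 1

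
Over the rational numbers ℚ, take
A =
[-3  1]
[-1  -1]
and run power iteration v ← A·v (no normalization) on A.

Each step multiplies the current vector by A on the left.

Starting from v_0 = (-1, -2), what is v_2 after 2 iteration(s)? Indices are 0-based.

v_2 = (0, -4)

v_0 = (-1, -2).
v_1 = A·v_0 = (1, 3).
v_2 = A·v_1 = (0, -4).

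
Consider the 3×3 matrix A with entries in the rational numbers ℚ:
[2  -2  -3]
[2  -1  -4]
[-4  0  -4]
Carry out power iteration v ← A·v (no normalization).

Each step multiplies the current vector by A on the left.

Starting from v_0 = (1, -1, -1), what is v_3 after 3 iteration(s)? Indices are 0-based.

v_0 = (1, -1, -1).
v_1 = A·v_0 = (7, 7, 0).
v_2 = A·v_1 = (0, 7, -28).
v_3 = A·v_2 = (70, 105, 112).

v_3 = (70, 105, 112)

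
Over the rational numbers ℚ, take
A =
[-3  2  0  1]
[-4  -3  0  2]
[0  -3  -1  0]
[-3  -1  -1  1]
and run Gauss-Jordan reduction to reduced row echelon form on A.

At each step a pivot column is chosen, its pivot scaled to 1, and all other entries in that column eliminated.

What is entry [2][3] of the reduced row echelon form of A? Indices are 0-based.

M[2][3] = 6/17

step 1: normalize row 0 (÷-3) = (1, -2/3, 0, -1/3)
  row 1: subtract -4×row0 = (0, -17/3, 0, 2/3)
  row 3: subtract -3×row0 = (0, -3, -1, 0)
step 2: normalize row 1 (÷-17/3) = (0, 1, 0, -2/17)
  row 0: subtract -2/3×row1 = (1, 0, 0, -7/17)
  row 2: subtract -3×row1 = (0, 0, -1, -6/17)
  row 3: subtract -3×row1 = (0, 0, -1, -6/17)
step 3: normalize row 2 (÷-1) = (0, 0, 1, 6/17)
  row 3: subtract -1×row2 = (0, 0, 0, 0)
skip col 3 (zero from row 3)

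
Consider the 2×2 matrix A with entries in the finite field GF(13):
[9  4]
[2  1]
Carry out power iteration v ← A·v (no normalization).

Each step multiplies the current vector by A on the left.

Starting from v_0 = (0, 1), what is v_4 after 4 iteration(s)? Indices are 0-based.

v_0 = (0, 1).
v_1 = A·v_0 = (4, 1).
v_2 = A·v_1 = (1, 9).
v_3 = A·v_2 = (6, 11).
v_4 = A·v_3 = (7, 10).

v_4 = (7, 10)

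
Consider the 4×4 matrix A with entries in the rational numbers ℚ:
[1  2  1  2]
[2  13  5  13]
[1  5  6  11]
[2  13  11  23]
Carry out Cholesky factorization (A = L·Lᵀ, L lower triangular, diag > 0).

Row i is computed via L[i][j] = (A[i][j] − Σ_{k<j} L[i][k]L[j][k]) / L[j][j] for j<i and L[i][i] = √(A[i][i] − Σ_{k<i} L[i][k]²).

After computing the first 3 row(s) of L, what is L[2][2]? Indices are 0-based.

Step 1: L[0][0] = √(1) = 1.
  L[1][0] = (2) / L[0][0] = 2.
Step 2: L[1][1] = √(9) = 3.
  L[2][0] = (1) / L[0][0] = 1.
  L[2][1] = (3) / L[1][1] = 1.
Step 3: L[2][2] = √(4) = 2.

L[2][2] = 2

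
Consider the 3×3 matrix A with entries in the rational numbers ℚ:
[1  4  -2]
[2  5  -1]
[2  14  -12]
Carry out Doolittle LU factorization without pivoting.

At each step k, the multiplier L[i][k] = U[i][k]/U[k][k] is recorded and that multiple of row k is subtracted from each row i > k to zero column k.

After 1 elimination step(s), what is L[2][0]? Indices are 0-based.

[col 0] pivot 1
  R1 -= 2*R0 → (0, -3, 3)  (L[1][0] := 2)
  R2 -= 2*R0 → (0, 6, -8)  (L[2][0] := 2)

L[2][0] = 2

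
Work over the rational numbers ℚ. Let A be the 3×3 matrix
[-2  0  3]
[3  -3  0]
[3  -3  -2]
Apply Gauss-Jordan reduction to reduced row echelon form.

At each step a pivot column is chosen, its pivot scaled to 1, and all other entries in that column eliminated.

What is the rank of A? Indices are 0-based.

rank = 3

step 1: normalize row 0 (÷-2) = (1, 0, -3/2)
  row 1: subtract 3×row0 = (0, -3, 9/2)
  row 2: subtract 3×row0 = (0, -3, 5/2)
step 2: normalize row 1 (÷-3) = (0, 1, -3/2)
  row 2: subtract -3×row1 = (0, 0, -2)
step 3: normalize row 2 (÷-2) = (0, 0, 1)
  row 0: subtract -3/2×row2 = (1, 0, 0)
  row 1: subtract -3/2×row2 = (0, 1, 0)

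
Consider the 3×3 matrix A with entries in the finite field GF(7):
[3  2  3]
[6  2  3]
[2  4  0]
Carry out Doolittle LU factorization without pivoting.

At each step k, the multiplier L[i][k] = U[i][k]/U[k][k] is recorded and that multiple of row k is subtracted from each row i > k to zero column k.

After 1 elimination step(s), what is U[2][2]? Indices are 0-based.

U[2][2] = 5

Step 1: pivot at (0,0) is 3.
  row1 ← row1 − (2)·row0  ⇒  L[1][0]=2, U row1=(0, 5, 4)
  row2 ← row2 − (3)·row0  ⇒  L[2][0]=3, U row2=(0, 5, 5)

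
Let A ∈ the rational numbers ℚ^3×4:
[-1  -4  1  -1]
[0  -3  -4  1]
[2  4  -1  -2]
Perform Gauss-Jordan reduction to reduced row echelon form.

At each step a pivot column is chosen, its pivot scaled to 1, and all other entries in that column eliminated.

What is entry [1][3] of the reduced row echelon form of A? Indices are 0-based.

[1] R0 /= -1  ⇒  (1, 4, -1, 1)
     R2 -= 2·R0  ⇒  (0, -4, 1, -4)
[2] R1 /= -3  ⇒  (0, 1, 4/3, -1/3)
     R0 -= 4·R1  ⇒  (1, 0, -19/3, 7/3)
     R2 -= -4·R1  ⇒  (0, 0, 19/3, -16/3)
[3] R2 /= 19/3  ⇒  (0, 0, 1, -16/19)
     R0 -= -19/3·R2  ⇒  (1, 0, 0, -3)
     R1 -= 4/3·R2  ⇒  (0, 1, 0, 15/19)

M[1][3] = 15/19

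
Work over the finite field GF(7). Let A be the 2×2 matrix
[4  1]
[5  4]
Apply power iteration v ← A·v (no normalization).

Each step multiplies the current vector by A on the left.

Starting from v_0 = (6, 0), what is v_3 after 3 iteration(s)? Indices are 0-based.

v_0 = (6, 0).
v_1 = A·v_0 = (3, 2).
v_2 = A·v_1 = (0, 2).
v_3 = A·v_2 = (2, 1).

v_3 = (2, 1)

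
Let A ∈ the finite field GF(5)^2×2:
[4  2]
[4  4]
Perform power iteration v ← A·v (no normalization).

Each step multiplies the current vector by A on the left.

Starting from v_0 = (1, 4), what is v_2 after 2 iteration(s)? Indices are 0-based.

v_0 = (1, 4).
v_1 = A·v_0 = (2, 0).
v_2 = A·v_1 = (3, 3).

v_2 = (3, 3)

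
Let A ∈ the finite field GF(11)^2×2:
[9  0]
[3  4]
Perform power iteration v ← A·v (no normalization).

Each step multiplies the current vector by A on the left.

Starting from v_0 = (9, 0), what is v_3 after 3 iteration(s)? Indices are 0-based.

v_0 = (9, 0).
v_1 = A·v_0 = (4, 5).
v_2 = A·v_1 = (3, 10).
v_3 = A·v_2 = (5, 5).

v_3 = (5, 5)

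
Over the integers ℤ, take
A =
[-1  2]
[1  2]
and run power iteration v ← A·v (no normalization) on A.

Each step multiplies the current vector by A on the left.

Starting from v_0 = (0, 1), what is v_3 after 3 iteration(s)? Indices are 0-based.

v_0 = (0, 1).
v_1 = A·v_0 = (2, 2).
v_2 = A·v_1 = (2, 6).
v_3 = A·v_2 = (10, 14).

v_3 = (10, 14)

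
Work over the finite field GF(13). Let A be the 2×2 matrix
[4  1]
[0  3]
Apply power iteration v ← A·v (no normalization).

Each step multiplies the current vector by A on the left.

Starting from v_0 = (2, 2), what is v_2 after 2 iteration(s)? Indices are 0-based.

v_2 = (7, 5)

v_0 = (2, 2).
v_1 = A·v_0 = (10, 6).
v_2 = A·v_1 = (7, 5).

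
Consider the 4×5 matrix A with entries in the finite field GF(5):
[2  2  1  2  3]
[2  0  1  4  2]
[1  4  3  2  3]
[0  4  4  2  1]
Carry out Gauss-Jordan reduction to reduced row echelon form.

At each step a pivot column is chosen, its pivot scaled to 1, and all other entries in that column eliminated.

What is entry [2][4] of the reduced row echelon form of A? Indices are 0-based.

[1] R0 /= 2  ⇒  (1, 1, 3, 1, 4)
     R1 -= 2·R0  ⇒  (0, 3, 0, 2, 4)
     R2 -= 1·R0  ⇒  (0, 3, 0, 1, 4)
[2] R1 /= 3  ⇒  (0, 1, 0, 4, 3)
     R0 -= 1·R1  ⇒  (1, 0, 3, 2, 1)
     R2 -= 3·R1  ⇒  (0, 0, 0, 4, 0)
     R3 -= 4·R1  ⇒  (0, 0, 4, 1, 4)
[3] R2 <-> R3
[3] R2 /= 4  ⇒  (0, 0, 1, 4, 1)
     R0 -= 3·R2  ⇒  (1, 0, 0, 0, 3)
[4] R3 /= 4  ⇒  (0, 0, 0, 1, 0)
     R1 -= 4·R3  ⇒  (0, 1, 0, 0, 3)
     R2 -= 4·R3  ⇒  (0, 0, 1, 0, 1)

M[2][4] = 1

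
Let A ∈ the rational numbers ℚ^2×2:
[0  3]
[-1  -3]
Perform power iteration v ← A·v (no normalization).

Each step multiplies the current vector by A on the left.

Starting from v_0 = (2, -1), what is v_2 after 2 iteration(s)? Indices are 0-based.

v_2 = (3, 0)

v_0 = (2, -1).
v_1 = A·v_0 = (-3, 1).
v_2 = A·v_1 = (3, 0).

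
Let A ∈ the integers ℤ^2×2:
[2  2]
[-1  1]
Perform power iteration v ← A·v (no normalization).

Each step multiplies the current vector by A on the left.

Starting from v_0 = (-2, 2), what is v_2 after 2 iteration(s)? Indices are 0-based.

v_0 = (-2, 2).
v_1 = A·v_0 = (0, 4).
v_2 = A·v_1 = (8, 4).

v_2 = (8, 4)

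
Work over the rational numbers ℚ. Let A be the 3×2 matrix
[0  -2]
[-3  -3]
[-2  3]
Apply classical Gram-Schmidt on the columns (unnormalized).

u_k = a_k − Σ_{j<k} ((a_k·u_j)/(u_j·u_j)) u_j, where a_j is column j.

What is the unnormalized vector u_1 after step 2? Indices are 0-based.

Step 1: u_0 = a_0 = (0, -3, -2).
Step 2: u_1 = a_1 − (3/13)·u_0 = (-2, -30/13, 45/13).

u_1 = (-2, -30/13, 45/13)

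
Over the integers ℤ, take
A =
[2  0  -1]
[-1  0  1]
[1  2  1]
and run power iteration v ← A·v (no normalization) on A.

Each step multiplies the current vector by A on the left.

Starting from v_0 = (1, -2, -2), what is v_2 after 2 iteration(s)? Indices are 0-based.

v_2 = (13, -9, -7)

v_0 = (1, -2, -2).
v_1 = A·v_0 = (4, -3, -5).
v_2 = A·v_1 = (13, -9, -7).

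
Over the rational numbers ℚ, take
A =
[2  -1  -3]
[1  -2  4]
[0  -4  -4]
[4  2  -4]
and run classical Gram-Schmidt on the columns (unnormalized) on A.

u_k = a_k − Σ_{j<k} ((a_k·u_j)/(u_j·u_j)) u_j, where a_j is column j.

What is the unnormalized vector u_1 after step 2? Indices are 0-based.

u_1 = (-29/21, -46/21, -4, 26/21)

Step 1: u_0 = a_0 = (2, 1, 0, 4).
Step 2: u_1 = a_1 − (4/21)·u_0 = (-29/21, -46/21, -4, 26/21).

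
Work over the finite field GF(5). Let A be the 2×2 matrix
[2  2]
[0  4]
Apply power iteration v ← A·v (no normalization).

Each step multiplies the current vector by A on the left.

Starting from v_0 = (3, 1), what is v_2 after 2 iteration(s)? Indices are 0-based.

v_0 = (3, 1).
v_1 = A·v_0 = (3, 4).
v_2 = A·v_1 = (4, 1).

v_2 = (4, 1)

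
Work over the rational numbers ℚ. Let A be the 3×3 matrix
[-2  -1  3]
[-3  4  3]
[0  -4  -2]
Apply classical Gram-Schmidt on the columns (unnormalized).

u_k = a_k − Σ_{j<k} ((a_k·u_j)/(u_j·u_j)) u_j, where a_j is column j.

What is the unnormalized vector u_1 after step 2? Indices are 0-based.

Step 1: u_0 = a_0 = (-2, -3, 0).
Step 2: u_1 = a_1 − (-10/13)·u_0 = (-33/13, 22/13, -4).

u_1 = (-33/13, 22/13, -4)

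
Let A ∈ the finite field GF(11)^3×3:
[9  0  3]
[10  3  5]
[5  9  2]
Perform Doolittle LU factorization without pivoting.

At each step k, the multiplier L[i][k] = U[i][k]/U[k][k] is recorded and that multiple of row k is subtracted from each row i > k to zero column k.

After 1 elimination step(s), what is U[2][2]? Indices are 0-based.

k=0: U[0][0]=9
  eliminate (1,0): mult=6, new row 1: (0, 3, 9); set L[1][0]=6
  eliminate (2,0): mult=3, new row 2: (0, 9, 4); set L[2][0]=3

U[2][2] = 4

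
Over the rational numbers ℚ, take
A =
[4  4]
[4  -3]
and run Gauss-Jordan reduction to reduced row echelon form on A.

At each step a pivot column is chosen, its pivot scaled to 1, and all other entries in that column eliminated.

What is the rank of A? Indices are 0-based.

pivot(0,0)=4: scale R0 → (1, 1)
  clear (1,0): R1 −= (4)R0 → (0, -7)
pivot(1,1)=-7: scale R1 → (0, 1)
  clear (0,1): R0 −= (1)R1 → (1, 0)

rank = 2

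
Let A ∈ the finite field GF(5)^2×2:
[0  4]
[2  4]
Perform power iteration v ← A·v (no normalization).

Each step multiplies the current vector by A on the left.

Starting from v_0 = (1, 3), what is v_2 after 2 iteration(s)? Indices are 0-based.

v_0 = (1, 3).
v_1 = A·v_0 = (2, 4).
v_2 = A·v_1 = (1, 0).

v_2 = (1, 0)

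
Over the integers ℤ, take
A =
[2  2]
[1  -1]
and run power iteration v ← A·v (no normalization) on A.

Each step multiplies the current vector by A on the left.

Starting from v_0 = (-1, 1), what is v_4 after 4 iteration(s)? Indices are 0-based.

v_0 = (-1, 1).
v_1 = A·v_0 = (0, -2).
v_2 = A·v_1 = (-4, 2).
v_3 = A·v_2 = (-4, -6).
v_4 = A·v_3 = (-20, 2).

v_4 = (-20, 2)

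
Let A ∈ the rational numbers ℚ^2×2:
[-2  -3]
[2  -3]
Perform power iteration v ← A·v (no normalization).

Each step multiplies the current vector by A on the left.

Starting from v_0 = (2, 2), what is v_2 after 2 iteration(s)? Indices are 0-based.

v_0 = (2, 2).
v_1 = A·v_0 = (-10, -2).
v_2 = A·v_1 = (26, -14).

v_2 = (26, -14)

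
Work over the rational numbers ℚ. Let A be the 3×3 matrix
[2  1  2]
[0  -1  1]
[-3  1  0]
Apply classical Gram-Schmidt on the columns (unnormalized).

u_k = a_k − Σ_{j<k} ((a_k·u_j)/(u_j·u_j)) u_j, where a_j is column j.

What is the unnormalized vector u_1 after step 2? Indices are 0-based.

u_1 = (15/13, -1, 10/13)

Step 1: u_0 = a_0 = (2, 0, -3).
Step 2: u_1 = a_1 − (-1/13)·u_0 = (15/13, -1, 10/13).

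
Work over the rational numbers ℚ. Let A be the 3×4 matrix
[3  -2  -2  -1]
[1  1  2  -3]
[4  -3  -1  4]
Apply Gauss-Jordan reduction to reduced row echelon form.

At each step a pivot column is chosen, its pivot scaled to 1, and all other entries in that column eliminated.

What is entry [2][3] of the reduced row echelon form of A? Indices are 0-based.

step 1: normalize row 0 (÷3) = (1, -2/3, -2/3, -1/3)
  row 1: subtract 1×row0 = (0, 5/3, 8/3, -8/3)
  row 2: subtract 4×row0 = (0, -1/3, 5/3, 16/3)
step 2: normalize row 1 (÷5/3) = (0, 1, 8/5, -8/5)
  row 0: subtract -2/3×row1 = (1, 0, 2/5, -7/5)
  row 2: subtract -1/3×row1 = (0, 0, 11/5, 24/5)
step 3: normalize row 2 (÷11/5) = (0, 0, 1, 24/11)
  row 0: subtract 2/5×row2 = (1, 0, 0, -25/11)
  row 1: subtract 8/5×row2 = (0, 1, 0, -56/11)

M[2][3] = 24/11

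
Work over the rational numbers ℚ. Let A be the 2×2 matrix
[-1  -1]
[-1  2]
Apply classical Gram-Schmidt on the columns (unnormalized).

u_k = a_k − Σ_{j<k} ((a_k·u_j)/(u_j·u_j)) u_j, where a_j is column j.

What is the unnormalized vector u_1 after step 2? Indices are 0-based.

Step 1: u_0 = a_0 = (-1, -1).
Step 2: u_1 = a_1 − (-1/2)·u_0 = (-3/2, 3/2).

u_1 = (-3/2, 3/2)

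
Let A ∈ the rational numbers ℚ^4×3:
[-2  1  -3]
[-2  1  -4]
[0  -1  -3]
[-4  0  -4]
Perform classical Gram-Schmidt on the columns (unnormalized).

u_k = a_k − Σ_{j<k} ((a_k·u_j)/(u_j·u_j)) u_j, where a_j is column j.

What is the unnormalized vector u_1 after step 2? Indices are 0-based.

u_1 = (2/3, 2/3, -1, -2/3)

Step 1: u_0 = a_0 = (-2, -2, 0, -4).
Step 2: u_1 = a_1 − (-1/6)·u_0 = (2/3, 2/3, -1, -2/3).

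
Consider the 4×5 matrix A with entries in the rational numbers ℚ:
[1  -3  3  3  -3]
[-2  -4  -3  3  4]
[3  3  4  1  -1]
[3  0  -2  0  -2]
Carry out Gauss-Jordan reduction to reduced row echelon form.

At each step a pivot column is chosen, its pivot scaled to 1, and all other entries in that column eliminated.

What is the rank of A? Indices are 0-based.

rank = 4

step 1: normalize row 0 (÷1) = (1, -3, 3, 3, -3)
  row 1: subtract -2×row0 = (0, -10, 3, 9, -2)
  row 2: subtract 3×row0 = (0, 12, -5, -8, 8)
  row 3: subtract 3×row0 = (0, 9, -11, -9, 7)
step 2: normalize row 1 (÷-10) = (0, 1, -3/10, -9/10, 1/5)
  row 0: subtract -3×row1 = (1, 0, 21/10, 3/10, -12/5)
  row 2: subtract 12×row1 = (0, 0, -7/5, 14/5, 28/5)
  row 3: subtract 9×row1 = (0, 0, -83/10, -9/10, 26/5)
step 3: normalize row 2 (÷-7/5) = (0, 0, 1, -2, -4)
  row 0: subtract 21/10×row2 = (1, 0, 0, 9/2, 6)
  row 1: subtract -3/10×row2 = (0, 1, 0, -3/2, -1)
  row 3: subtract -83/10×row2 = (0, 0, 0, -35/2, -28)
step 4: normalize row 3 (÷-35/2) = (0, 0, 0, 1, 8/5)
  row 0: subtract 9/2×row3 = (1, 0, 0, 0, -6/5)
  row 1: subtract -3/2×row3 = (0, 1, 0, 0, 7/5)
  row 2: subtract -2×row3 = (0, 0, 1, 0, -4/5)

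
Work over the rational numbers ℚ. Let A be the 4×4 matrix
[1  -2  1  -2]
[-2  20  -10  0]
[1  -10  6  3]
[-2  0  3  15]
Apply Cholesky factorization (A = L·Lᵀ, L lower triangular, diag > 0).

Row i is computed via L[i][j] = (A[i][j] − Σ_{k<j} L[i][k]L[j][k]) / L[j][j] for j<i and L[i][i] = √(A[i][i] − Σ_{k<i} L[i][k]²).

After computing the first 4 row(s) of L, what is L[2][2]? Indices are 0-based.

L[2][2] = 1

Step 1: L[0][0] = √(1) = 1.
  L[1][0] = (-2) / L[0][0] = -2.
Step 2: L[1][1] = √(16) = 4.
  L[2][0] = (1) / L[0][0] = 1.
  L[2][1] = (-8) / L[1][1] = -2.
Step 3: L[2][2] = √(1) = 1.
  L[3][0] = (-2) / L[0][0] = -2.
  L[3][1] = (-4) / L[1][1] = -1.
  L[3][2] = (3) / L[2][2] = 3.
Step 4: L[3][3] = √(1) = 1.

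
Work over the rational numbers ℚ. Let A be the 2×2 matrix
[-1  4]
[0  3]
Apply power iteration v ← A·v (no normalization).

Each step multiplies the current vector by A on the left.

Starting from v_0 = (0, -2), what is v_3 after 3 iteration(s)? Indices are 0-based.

v_3 = (-56, -54)

v_0 = (0, -2).
v_1 = A·v_0 = (-8, -6).
v_2 = A·v_1 = (-16, -18).
v_3 = A·v_2 = (-56, -54).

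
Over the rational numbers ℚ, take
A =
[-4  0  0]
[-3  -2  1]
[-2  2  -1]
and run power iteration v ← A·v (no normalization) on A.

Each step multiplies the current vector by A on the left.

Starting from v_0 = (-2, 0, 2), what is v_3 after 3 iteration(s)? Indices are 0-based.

v_0 = (-2, 0, 2).
v_1 = A·v_0 = (8, 8, 2).
v_2 = A·v_1 = (-32, -38, -2).
v_3 = A·v_2 = (128, 170, -10).

v_3 = (128, 170, -10)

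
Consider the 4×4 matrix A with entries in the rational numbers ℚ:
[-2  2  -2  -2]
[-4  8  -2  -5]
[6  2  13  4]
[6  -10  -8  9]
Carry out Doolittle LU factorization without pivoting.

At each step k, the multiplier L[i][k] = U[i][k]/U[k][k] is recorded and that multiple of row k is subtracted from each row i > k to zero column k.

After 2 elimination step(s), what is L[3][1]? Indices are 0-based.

L[3][1] = -1

Step 1: pivot at (0,0) is -2.
  row1 ← row1 − (2)·row0  ⇒  L[1][0]=2, U row1=(0, 4, 2, -1)
  row2 ← row2 − (-3)·row0  ⇒  L[2][0]=-3, U row2=(0, 8, 7, -2)
  row3 ← row3 − (-3)·row0  ⇒  L[3][0]=-3, U row3=(0, -4, -14, 3)
Step 2: pivot at (1,1) is 4.
  row2 ← row2 − (2)·row1  ⇒  L[2][1]=2, U row2=(0, 0, 3, 0)
  row3 ← row3 − (-1)·row1  ⇒  L[3][1]=-1, U row3=(0, 0, -12, 2)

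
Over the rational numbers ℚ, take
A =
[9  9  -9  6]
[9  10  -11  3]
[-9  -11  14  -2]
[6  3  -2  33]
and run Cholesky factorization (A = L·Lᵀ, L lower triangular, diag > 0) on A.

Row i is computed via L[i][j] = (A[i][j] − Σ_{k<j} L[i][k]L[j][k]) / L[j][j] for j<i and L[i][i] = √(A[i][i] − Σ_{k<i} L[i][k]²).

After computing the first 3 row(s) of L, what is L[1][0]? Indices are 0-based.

L[1][0] = 3

Step 1: L[0][0] = √(9) = 3.
  L[1][0] = (9) / L[0][0] = 3.
Step 2: L[1][1] = √(1) = 1.
  L[2][0] = (-9) / L[0][0] = -3.
  L[2][1] = (-2) / L[1][1] = -2.
Step 3: L[2][2] = √(1) = 1.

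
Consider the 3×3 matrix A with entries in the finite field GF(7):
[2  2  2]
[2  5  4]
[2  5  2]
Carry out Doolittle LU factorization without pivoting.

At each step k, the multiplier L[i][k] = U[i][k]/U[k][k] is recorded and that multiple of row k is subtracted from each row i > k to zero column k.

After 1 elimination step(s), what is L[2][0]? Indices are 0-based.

[col 0] pivot 2
  R1 -= 1*R0 → (0, 3, 2)  (L[1][0] := 1)
  R2 -= 1*R0 → (0, 3, 0)  (L[2][0] := 1)

L[2][0] = 1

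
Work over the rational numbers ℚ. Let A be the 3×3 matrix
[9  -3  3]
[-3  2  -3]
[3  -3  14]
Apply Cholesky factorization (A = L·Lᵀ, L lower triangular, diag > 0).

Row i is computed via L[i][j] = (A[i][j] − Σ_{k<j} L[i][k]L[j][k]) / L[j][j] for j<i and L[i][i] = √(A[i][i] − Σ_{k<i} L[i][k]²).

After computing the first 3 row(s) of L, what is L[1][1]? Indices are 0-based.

L[1][1] = 1

Step 1: L[0][0] = √(9) = 3.
  L[1][0] = (-3) / L[0][0] = -1.
Step 2: L[1][1] = √(1) = 1.
  L[2][0] = (3) / L[0][0] = 1.
  L[2][1] = (-2) / L[1][1] = -2.
Step 3: L[2][2] = √(9) = 3.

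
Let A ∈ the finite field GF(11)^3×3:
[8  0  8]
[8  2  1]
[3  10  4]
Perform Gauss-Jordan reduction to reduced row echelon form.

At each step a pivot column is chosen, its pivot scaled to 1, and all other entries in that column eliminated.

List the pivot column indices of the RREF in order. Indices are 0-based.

pivot columns: 0, 1, 2

step 1: normalize row 0 (÷8) = (1, 0, 1)
  row 1: subtract 8×row0 = (0, 2, 4)
  row 2: subtract 3×row0 = (0, 10, 1)
step 2: normalize row 1 (÷2) = (0, 1, 2)
  row 2: subtract 10×row1 = (0, 0, 3)
step 3: normalize row 2 (÷3) = (0, 0, 1)
  row 0: subtract 1×row2 = (1, 0, 0)
  row 1: subtract 2×row2 = (0, 1, 0)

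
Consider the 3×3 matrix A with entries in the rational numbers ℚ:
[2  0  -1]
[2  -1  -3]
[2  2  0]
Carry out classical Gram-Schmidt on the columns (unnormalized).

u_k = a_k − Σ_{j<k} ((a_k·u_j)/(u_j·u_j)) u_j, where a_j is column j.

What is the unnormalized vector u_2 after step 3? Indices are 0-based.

u_2 = (9/14, -3/7, -3/14)

Step 1: u_0 = a_0 = (2, 2, 2).
Step 2: u_1 = a_1 − (1/6)·u_0 = (-1/3, -4/3, 5/3).
Step 3: u_2 = a_2 − (-2/3)·u_0 − (13/14)·u_1 = (9/14, -3/7, -3/14).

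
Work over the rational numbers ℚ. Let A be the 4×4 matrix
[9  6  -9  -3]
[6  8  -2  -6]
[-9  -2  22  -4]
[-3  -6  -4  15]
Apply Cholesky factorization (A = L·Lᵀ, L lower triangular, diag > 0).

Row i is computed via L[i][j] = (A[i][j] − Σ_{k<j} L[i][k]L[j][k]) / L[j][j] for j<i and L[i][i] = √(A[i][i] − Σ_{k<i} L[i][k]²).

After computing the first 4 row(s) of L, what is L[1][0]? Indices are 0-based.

L[1][0] = 2

Step 1: L[0][0] = √(9) = 3.
  L[1][0] = (6) / L[0][0] = 2.
Step 2: L[1][1] = √(4) = 2.
  L[2][0] = (-9) / L[0][0] = -3.
  L[2][1] = (4) / L[1][1] = 2.
Step 3: L[2][2] = √(9) = 3.
  L[3][0] = (-3) / L[0][0] = -1.
  L[3][1] = (-4) / L[1][1] = -2.
  L[3][2] = (-3) / L[2][2] = -1.
Step 4: L[3][3] = √(9) = 3.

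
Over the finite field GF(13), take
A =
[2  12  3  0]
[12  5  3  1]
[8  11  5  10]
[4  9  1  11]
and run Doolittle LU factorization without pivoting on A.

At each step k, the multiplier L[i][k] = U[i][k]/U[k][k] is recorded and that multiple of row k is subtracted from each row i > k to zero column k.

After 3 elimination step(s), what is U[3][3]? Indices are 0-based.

Step 1: pivot at (0,0) is 2.
  row1 ← row1 − (6)·row0  ⇒  L[1][0]=6, U row1=(0, 11, 11, 1)
  row2 ← row2 − (4)·row0  ⇒  L[2][0]=4, U row2=(0, 2, 6, 10)
  row3 ← row3 − (2)·row0  ⇒  L[3][0]=2, U row3=(0, 11, 8, 11)
Step 2: pivot at (1,1) is 11.
  row2 ← row2 − (12)·row1  ⇒  L[2][1]=12, U row2=(0, 0, 4, 11)
  row3 ← row3 − (1)·row1  ⇒  L[3][1]=1, U row3=(0, 0, 10, 10)
Step 3: pivot at (2,2) is 4.
  row3 ← row3 − (9)·row2  ⇒  L[3][2]=9, U row3=(0, 0, 0, 2)

U[3][3] = 2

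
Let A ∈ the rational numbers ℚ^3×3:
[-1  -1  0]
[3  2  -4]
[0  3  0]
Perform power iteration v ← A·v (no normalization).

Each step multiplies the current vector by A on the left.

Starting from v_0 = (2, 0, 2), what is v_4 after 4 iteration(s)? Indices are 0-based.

v_0 = (2, 0, 2).
v_1 = A·v_0 = (-2, -2, 0).
v_2 = A·v_1 = (4, -10, -6).
v_3 = A·v_2 = (6, 16, -30).
v_4 = A·v_3 = (-22, 170, 48).

v_4 = (-22, 170, 48)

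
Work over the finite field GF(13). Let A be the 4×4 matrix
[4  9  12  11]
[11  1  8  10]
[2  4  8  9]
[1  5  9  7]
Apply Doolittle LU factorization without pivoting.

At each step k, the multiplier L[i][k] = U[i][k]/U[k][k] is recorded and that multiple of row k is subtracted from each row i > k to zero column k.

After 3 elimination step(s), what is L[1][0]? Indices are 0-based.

Step 1: pivot at (0,0) is 4.
  row1 ← row1 − (6)·row0  ⇒  L[1][0]=6, U row1=(0, 12, 1, 9)
  row2 ← row2 − (7)·row0  ⇒  L[2][0]=7, U row2=(0, 6, 2, 10)
  row3 ← row3 − (10)·row0  ⇒  L[3][0]=10, U row3=(0, 6, 6, 1)
Step 2: pivot at (1,1) is 12.
  row2 ← row2 − (7)·row1  ⇒  L[2][1]=7, U row2=(0, 0, 8, 12)
  row3 ← row3 − (7)·row1  ⇒  L[3][1]=7, U row3=(0, 0, 12, 3)
Step 3: pivot at (2,2) is 8.
  row3 ← row3 − (8)·row2  ⇒  L[3][2]=8, U row3=(0, 0, 0, 11)

L[1][0] = 6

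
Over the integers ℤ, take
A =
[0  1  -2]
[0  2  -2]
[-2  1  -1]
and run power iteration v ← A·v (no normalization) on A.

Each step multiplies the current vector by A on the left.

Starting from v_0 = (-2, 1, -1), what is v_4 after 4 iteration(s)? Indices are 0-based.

v_0 = (-2, 1, -1).
v_1 = A·v_0 = (3, 4, 6).
v_2 = A·v_1 = (-8, -4, -8).
v_3 = A·v_2 = (12, 8, 20).
v_4 = A·v_3 = (-32, -24, -36).

v_4 = (-32, -24, -36)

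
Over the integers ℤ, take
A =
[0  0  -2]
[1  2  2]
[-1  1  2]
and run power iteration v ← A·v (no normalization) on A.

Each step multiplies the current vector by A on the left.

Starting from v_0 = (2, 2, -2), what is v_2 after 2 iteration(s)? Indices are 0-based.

v_0 = (2, 2, -2).
v_1 = A·v_0 = (4, 2, -4).
v_2 = A·v_1 = (8, 0, -10).

v_2 = (8, 0, -10)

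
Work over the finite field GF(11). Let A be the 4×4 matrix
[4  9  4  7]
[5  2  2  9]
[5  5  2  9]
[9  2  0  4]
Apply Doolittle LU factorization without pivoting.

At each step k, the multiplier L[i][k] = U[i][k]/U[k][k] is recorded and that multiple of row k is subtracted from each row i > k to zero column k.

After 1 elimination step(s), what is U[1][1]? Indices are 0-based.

U[1][1] = 10

[col 0] pivot 4
  R1 -= 4*R0 → (0, 10, 8, 3)  (L[1][0] := 4)
  R2 -= 4*R0 → (0, 2, 8, 3)  (L[2][0] := 4)
  R3 -= 5*R0 → (0, 1, 2, 2)  (L[3][0] := 5)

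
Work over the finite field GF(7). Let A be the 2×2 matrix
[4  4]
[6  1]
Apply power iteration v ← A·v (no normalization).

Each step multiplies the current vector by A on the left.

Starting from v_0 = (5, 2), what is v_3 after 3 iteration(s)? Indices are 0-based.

v_0 = (5, 2).
v_1 = A·v_0 = (0, 4).
v_2 = A·v_1 = (2, 4).
v_3 = A·v_2 = (3, 2).

v_3 = (3, 2)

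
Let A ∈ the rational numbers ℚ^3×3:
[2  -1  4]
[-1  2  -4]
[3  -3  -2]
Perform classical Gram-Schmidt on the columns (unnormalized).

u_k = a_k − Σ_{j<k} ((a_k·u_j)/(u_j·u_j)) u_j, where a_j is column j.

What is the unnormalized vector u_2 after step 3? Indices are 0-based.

u_2 = (10/3, -10/3, -10/3)

Step 1: u_0 = a_0 = (2, -1, 3).
Step 2: u_1 = a_1 − (-13/14)·u_0 = (6/7, 15/14, -3/14).
Step 3: u_2 = a_2 − (3/7)·u_0 − (-2/9)·u_1 = (10/3, -10/3, -10/3).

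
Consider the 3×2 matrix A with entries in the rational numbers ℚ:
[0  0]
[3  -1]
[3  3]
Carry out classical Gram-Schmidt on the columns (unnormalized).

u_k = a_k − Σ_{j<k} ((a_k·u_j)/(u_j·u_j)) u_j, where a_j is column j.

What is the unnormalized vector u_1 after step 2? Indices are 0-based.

u_1 = (0, -2, 2)

Step 1: u_0 = a_0 = (0, 3, 3).
Step 2: u_1 = a_1 − (1/3)·u_0 = (0, -2, 2).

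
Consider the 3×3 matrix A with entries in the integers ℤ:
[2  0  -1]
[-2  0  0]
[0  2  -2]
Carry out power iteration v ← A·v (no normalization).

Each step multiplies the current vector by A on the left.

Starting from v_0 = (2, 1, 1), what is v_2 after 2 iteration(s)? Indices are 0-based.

v_2 = (6, -6, -8)

v_0 = (2, 1, 1).
v_1 = A·v_0 = (3, -4, 0).
v_2 = A·v_1 = (6, -6, -8).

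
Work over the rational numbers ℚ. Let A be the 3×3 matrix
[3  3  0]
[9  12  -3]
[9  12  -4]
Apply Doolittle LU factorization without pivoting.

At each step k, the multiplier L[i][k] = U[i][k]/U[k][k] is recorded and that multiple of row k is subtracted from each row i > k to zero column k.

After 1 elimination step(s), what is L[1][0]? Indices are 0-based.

k=0: U[0][0]=3
  eliminate (1,0): mult=3, new row 1: (0, 3, -3); set L[1][0]=3
  eliminate (2,0): mult=3, new row 2: (0, 3, -4); set L[2][0]=3

L[1][0] = 3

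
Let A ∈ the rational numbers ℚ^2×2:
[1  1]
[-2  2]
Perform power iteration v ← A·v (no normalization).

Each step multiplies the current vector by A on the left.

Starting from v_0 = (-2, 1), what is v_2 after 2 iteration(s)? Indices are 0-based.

v_2 = (5, 14)

v_0 = (-2, 1).
v_1 = A·v_0 = (-1, 6).
v_2 = A·v_1 = (5, 14).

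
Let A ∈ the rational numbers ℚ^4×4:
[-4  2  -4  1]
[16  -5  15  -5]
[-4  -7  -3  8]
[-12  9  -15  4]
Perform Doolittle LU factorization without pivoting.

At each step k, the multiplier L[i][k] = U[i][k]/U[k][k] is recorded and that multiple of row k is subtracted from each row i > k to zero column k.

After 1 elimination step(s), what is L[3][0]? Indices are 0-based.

L[3][0] = 3

k=0: U[0][0]=-4
  eliminate (1,0): mult=-4, new row 1: (0, 3, -1, -1); set L[1][0]=-4
  eliminate (2,0): mult=1, new row 2: (0, -9, 1, 7); set L[2][0]=1
  eliminate (3,0): mult=3, new row 3: (0, 3, -3, 1); set L[3][0]=3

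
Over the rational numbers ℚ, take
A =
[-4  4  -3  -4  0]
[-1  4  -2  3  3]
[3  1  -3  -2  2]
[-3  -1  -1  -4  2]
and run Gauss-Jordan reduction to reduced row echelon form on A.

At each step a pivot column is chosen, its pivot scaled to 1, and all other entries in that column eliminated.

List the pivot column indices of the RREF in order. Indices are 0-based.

pivot columns: 0, 1, 2, 3

step 1: normalize row 0 (÷-4) = (1, -1, 3/4, 1, 0)
  row 1: subtract -1×row0 = (0, 3, -5/4, 4, 3)
  row 2: subtract 3×row0 = (0, 4, -21/4, -5, 2)
  row 3: subtract -3×row0 = (0, -4, 5/4, -1, 2)
step 2: normalize row 1 (÷3) = (0, 1, -5/12, 4/3, 1)
  row 0: subtract -1×row1 = (1, 0, 1/3, 7/3, 1)
  row 2: subtract 4×row1 = (0, 0, -43/12, -31/3, -2)
  row 3: subtract -4×row1 = (0, 0, -5/12, 13/3, 6)
step 3: normalize row 2 (÷-43/12) = (0, 0, 1, 124/43, 24/43)
  row 0: subtract 1/3×row2 = (1, 0, 0, 59/43, 35/43)
  row 1: subtract -5/12×row2 = (0, 1, 0, 109/43, 53/43)
  row 3: subtract -5/12×row2 = (0, 0, 0, 238/43, 268/43)
step 4: normalize row 3 (÷238/43) = (0, 0, 0, 1, 134/119)
  row 0: subtract 59/43×row3 = (1, 0, 0, 0, -87/119)
  row 1: subtract 109/43×row3 = (0, 1, 0, 0, -193/119)
  row 2: subtract 124/43×row3 = (0, 0, 1, 0, -320/119)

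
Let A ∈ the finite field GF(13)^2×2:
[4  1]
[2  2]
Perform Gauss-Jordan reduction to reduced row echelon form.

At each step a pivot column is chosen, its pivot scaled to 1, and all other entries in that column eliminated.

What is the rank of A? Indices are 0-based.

rank = 2

pivot(0,0)=4: scale R0 → (1, 10)
  clear (1,0): R1 −= (2)R0 → (0, 8)
pivot(1,1)=8: scale R1 → (0, 1)
  clear (0,1): R0 −= (10)R1 → (1, 0)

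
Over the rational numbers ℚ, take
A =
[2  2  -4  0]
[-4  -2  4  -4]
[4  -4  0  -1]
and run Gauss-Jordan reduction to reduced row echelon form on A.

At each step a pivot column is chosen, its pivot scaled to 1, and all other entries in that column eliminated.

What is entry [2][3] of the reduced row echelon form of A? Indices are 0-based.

M[2][3] = 17/8

pivot(0,0)=2: scale R0 → (1, 1, -2, 0)
  clear (1,0): R1 −= (-4)R0 → (0, 2, -4, -4)
  clear (2,0): R2 −= (4)R0 → (0, -8, 8, -1)
pivot(1,1)=2: scale R1 → (0, 1, -2, -2)
  clear (0,1): R0 −= (1)R1 → (1, 0, 0, 2)
  clear (2,1): R2 −= (-8)R1 → (0, 0, -8, -17)
pivot(2,2)=-8: scale R2 → (0, 0, 1, 17/8)
  clear (1,2): R1 −= (-2)R2 → (0, 1, 0, 9/4)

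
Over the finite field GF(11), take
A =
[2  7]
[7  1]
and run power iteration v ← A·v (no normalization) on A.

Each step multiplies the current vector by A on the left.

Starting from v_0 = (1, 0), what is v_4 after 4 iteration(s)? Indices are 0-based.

v_0 = (1, 0).
v_1 = A·v_0 = (2, 7).
v_2 = A·v_1 = (9, 10).
v_3 = A·v_2 = (0, 7).
v_4 = A·v_3 = (5, 7).

v_4 = (5, 7)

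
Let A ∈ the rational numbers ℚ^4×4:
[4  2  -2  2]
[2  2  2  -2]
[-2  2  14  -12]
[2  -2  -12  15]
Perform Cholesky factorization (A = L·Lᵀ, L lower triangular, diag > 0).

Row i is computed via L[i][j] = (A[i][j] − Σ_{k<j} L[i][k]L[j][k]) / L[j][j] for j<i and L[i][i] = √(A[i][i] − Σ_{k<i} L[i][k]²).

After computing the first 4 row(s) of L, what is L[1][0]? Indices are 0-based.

L[1][0] = 1

Step 1: L[0][0] = √(4) = 2.
  L[1][0] = (2) / L[0][0] = 1.
Step 2: L[1][1] = √(1) = 1.
  L[2][0] = (-2) / L[0][0] = -1.
  L[2][1] = (3) / L[1][1] = 3.
Step 3: L[2][2] = √(4) = 2.
  L[3][0] = (2) / L[0][0] = 1.
  L[3][1] = (-3) / L[1][1] = -3.
  L[3][2] = (-2) / L[2][2] = -1.
Step 4: L[3][3] = √(4) = 2.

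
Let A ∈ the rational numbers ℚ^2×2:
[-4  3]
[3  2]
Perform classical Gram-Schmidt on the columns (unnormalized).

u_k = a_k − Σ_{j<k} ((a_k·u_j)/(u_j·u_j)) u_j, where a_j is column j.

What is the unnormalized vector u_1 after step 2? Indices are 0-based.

u_1 = (51/25, 68/25)

Step 1: u_0 = a_0 = (-4, 3).
Step 2: u_1 = a_1 − (-6/25)·u_0 = (51/25, 68/25).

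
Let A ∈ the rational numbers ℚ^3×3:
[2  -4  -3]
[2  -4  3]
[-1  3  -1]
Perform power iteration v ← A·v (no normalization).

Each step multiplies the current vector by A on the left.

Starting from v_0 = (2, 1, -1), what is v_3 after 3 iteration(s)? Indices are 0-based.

v_3 = (-30, -114, 74)

v_0 = (2, 1, -1).
v_1 = A·v_0 = (3, -3, 2).
v_2 = A·v_1 = (12, 24, -14).
v_3 = A·v_2 = (-30, -114, 74).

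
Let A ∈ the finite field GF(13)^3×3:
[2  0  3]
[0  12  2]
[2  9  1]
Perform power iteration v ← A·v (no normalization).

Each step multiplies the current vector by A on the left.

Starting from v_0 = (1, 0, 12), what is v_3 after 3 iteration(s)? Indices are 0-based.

v_3 = (10, 10, 6)

v_0 = (1, 0, 12).
v_1 = A·v_0 = (12, 11, 1).
v_2 = A·v_1 = (1, 4, 7).
v_3 = A·v_2 = (10, 10, 6).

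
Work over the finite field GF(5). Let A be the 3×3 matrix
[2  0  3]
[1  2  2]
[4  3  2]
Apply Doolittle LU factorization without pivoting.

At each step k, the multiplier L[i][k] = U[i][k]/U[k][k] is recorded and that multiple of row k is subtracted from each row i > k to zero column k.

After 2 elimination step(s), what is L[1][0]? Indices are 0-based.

Step 1: pivot at (0,0) is 2.
  row1 ← row1 − (3)·row0  ⇒  L[1][0]=3, U row1=(0, 2, 3)
  row2 ← row2 − (2)·row0  ⇒  L[2][0]=2, U row2=(0, 3, 1)
Step 2: pivot at (1,1) is 2.
  row2 ← row2 − (4)·row1  ⇒  L[2][1]=4, U row2=(0, 0, 4)

L[1][0] = 3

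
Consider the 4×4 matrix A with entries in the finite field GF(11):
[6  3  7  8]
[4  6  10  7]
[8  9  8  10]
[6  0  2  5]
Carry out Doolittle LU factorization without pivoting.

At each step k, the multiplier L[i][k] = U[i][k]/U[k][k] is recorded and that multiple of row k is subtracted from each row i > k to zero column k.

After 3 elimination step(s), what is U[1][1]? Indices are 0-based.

[col 0] pivot 6
  R1 -= 8*R0 → (0, 4, 9, 9)  (L[1][0] := 8)
  R2 -= 5*R0 → (0, 5, 6, 3)  (L[2][0] := 5)
  R3 -= 1*R0 → (0, 8, 6, 8)  (L[3][0] := 1)
[col 1] pivot 4
  R2 -= 4*R1 → (0, 0, 3, 0)  (L[2][1] := 4)
  R3 -= 2*R1 → (0, 0, 10, 1)  (L[3][1] := 2)
[col 2] pivot 3
  R3 -= 7*R2 → (0, 0, 0, 1)  (L[3][2] := 7)

U[1][1] = 4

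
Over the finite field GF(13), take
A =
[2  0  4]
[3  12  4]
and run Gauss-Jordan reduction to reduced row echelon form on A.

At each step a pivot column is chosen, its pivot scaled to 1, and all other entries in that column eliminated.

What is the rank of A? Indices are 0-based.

step 1: normalize row 0 (÷2) = (1, 0, 2)
  row 1: subtract 3×row0 = (0, 12, 11)
step 2: normalize row 1 (÷12) = (0, 1, 2)

rank = 2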